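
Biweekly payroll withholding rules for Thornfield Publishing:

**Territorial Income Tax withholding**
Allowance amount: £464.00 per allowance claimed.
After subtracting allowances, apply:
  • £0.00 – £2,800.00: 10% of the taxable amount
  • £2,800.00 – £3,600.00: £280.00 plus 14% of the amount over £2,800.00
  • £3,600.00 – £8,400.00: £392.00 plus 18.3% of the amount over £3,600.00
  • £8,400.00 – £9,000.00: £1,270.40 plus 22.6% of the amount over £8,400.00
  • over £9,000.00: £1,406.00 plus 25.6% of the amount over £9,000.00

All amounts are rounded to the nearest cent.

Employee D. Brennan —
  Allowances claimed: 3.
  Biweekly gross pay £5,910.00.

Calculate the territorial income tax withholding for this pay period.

Territorial Income Tax: taxable = £5,910.00 − 3×£464.00 = £4,518.00
  £392.00 + 18.3% × (£4,518.00 − £3,600.00) = £392.00 + 18.3% × £918.00 = £559.99

£559.99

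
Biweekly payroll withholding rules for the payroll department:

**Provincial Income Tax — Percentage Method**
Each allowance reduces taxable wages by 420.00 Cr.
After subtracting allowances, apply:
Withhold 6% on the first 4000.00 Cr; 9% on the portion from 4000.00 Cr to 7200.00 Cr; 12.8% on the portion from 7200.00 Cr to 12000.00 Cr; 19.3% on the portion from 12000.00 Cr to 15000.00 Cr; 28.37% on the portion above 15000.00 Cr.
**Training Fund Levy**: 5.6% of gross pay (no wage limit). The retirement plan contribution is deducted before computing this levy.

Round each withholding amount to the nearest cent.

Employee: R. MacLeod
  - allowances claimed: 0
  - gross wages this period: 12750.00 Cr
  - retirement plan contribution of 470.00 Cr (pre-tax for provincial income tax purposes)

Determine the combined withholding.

Provincial Income Tax: taxable = 12750.00 Cr − 470.00 Cr = 12280.00 Cr
  1142.40 Cr + 19.3% × (12280.00 Cr − 12000.00 Cr) = 1142.40 Cr + 19.3% × 280.00 Cr = 1196.44 Cr
Training Fund Levy: 5.6% × 12280.00 Cr = 687.68 Cr
Total: 1196.44 Cr + 687.68 Cr = 1884.12 Cr

1884.12 Cr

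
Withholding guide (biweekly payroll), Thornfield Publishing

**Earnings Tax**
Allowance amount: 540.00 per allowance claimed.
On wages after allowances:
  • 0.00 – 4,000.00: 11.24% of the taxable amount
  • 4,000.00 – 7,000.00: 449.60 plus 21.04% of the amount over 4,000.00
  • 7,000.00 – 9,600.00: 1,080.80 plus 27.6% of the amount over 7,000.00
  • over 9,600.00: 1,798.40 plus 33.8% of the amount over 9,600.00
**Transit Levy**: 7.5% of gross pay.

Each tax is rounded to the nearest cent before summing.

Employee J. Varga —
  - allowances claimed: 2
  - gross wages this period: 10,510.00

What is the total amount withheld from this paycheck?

Earnings Tax: taxable = 10,510.00 − 2×540.00 = 9,430.00
  1,080.80 + 27.6% × (9,430.00 − 7,000.00) = 1,080.80 + 27.6% × 2,430.00 = 1,751.48
Transit Levy: 7.5% × 10,510.00 = 788.25
Total: 1,751.48 + 788.25 = 2,539.73

2,539.73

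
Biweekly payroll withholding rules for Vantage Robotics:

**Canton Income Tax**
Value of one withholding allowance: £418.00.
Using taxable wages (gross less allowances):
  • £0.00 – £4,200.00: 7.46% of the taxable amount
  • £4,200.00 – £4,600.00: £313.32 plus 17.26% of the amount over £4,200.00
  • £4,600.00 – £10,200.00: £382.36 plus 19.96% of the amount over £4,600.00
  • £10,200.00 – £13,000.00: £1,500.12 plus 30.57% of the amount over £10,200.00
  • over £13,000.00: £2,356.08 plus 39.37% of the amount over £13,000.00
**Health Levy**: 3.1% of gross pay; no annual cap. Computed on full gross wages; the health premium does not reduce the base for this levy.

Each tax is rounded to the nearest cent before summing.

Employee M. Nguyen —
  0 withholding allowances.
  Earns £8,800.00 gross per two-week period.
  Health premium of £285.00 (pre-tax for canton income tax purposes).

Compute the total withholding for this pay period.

Canton Income Tax: taxable = £8,800.00 − £285.00 = £8,515.00
  £382.36 + 19.96% × (£8,515.00 − £4,600.00) = £382.36 + 19.96% × £3,915.00 = £1,163.79
Health Levy: 3.1% × £8,800.00 = £272.80
Total: £1,163.79 + £272.80 = £1,436.59

£1,436.59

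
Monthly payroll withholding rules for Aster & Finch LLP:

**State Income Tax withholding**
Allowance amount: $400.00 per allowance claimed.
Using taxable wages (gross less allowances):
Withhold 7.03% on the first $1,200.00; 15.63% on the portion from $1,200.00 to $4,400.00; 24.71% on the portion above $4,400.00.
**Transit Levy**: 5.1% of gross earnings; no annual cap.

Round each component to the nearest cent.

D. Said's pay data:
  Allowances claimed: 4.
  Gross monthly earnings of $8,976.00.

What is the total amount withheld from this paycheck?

$1,777.67

State Income Tax: taxable = $8,976.00 − 4×$400.00 = $7,376.00
  $584.52 + 24.71% × ($7,376.00 − $4,400.00) = $584.52 + 24.71% × $2,976.00 = $1,319.89
Transit Levy: 5.1% × $8,976.00 = $457.78
Total: $1,319.89 + $457.78 = $1,777.67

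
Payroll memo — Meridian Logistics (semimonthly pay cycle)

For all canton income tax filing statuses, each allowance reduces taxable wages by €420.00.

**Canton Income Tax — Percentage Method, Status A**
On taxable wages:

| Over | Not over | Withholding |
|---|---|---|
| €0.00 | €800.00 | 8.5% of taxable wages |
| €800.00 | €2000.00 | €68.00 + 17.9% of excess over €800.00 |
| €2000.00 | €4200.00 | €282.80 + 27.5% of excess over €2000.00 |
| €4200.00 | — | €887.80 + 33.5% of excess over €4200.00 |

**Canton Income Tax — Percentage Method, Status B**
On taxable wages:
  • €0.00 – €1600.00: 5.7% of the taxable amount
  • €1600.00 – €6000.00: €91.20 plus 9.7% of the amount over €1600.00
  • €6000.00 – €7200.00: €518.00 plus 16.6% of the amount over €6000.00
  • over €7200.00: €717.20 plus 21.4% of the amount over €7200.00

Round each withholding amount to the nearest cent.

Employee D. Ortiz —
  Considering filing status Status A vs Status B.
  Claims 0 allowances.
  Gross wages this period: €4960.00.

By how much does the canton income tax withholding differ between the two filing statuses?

Canton Income Tax (Status A): taxable = €4960.00
  €887.80 + 33.5% × (€4960.00 − €4200.00) = €887.80 + 33.5% × €760.00 = €1142.40
Canton Income Tax (Status B): taxable = €4960.00
  €91.20 + 9.7% × (€4960.00 − €1600.00) = €91.20 + 9.7% × €3360.00 = €417.12
Difference: |€1142.40 − €417.12| = €725.28 (higher under Status A)

€725.28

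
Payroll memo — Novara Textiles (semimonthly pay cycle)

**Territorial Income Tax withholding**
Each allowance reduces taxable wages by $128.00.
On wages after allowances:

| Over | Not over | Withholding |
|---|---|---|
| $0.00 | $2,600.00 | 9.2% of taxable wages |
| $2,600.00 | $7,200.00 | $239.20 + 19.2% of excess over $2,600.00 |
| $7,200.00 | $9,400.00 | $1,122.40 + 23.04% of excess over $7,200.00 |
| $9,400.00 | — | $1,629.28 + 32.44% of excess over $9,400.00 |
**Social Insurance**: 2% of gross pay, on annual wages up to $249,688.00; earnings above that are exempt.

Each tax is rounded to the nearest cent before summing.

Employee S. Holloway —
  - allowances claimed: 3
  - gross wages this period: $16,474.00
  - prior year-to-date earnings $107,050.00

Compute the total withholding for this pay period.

Territorial Income Tax: taxable = $16,474.00 − 3×$128.00 = $16,090.00
  $1,629.28 + 32.44% × ($16,090.00 − $9,400.00) = $1,629.28 + 32.44% × $6,690.00 = $3,799.52
Social Insurance: 2% × $16,474.00 = $329.48
Total: $3,799.52 + $329.48 = $4,129.00

$4,129.00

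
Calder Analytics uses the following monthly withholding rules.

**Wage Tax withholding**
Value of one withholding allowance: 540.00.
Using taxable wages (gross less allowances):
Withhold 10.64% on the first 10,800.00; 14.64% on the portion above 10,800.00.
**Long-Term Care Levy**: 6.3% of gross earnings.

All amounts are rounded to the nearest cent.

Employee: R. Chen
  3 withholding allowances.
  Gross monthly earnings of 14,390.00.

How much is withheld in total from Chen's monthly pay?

2,344.10

Wage Tax: taxable = 14,390.00 − 3×540.00 = 12,770.00
  1,149.12 + 14.64% × (12,770.00 − 10,800.00) = 1,149.12 + 14.64% × 1,970.00 = 1,437.53
Long-Term Care Levy: 6.3% × 14,390.00 = 906.57
Total: 1,437.53 + 906.57 = 2,344.10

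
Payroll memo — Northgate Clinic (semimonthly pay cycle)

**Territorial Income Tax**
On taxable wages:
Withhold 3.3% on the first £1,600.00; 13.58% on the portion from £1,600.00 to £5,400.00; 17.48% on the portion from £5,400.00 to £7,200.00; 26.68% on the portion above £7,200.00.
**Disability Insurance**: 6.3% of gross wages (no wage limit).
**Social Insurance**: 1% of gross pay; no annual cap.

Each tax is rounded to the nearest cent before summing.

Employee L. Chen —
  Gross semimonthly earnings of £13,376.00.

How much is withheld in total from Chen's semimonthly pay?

Territorial Income Tax: taxable = £13,376.00
  £883.48 + 26.68% × (£13,376.00 − £7,200.00) = £883.48 + 26.68% × £6,176.00 = £2,531.24
Disability Insurance: 6.3% × £13,376.00 = £842.69
Social Insurance: 1% × £13,376.00 = £133.76
Total: £2,531.24 + £842.69 + £133.76 = £3,507.69

£3,507.69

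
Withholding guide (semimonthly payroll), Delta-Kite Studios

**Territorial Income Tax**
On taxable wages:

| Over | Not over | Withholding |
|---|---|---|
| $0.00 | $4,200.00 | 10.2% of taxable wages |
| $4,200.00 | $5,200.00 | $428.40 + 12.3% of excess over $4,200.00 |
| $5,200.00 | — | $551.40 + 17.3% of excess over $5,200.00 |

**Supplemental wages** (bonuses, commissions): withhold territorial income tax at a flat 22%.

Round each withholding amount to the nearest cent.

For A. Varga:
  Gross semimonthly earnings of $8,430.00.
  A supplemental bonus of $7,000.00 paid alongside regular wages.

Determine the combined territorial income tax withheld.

Territorial Income Tax: taxable = $8,430.00
  $551.40 + 17.3% × ($8,430.00 − $5,200.00) = $551.40 + 17.3% × $3,230.00 = $1,110.19
Supplemental (22% flat on bonus): 22% × $7,000.00 = $1,540.00
Total territorial income tax: $1,110.19 + $1,540.00 = $2,650.19

$2,650.19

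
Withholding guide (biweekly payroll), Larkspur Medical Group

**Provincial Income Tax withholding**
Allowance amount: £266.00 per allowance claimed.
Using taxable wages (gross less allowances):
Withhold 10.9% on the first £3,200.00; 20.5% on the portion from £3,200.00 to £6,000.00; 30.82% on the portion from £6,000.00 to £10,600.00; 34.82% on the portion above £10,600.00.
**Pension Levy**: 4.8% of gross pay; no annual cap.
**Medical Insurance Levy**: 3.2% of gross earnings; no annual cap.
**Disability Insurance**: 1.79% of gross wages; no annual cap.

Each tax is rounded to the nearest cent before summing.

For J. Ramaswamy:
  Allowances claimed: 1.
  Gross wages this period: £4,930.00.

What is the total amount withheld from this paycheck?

£1,131.57

Provincial Income Tax: taxable = £4,930.00 − 1×£266.00 = £4,664.00
  £348.80 + 20.5% × (£4,664.00 − £3,200.00) = £348.80 + 20.5% × £1,464.00 = £648.92
Pension Levy: 4.8% × £4,930.00 = £236.64
Medical Insurance Levy: 3.2% × £4,930.00 = £157.76
Disability Insurance: 1.79% × £4,930.00 = £88.25
Total: £648.92 + £236.64 + £157.76 + £88.25 = £1,131.57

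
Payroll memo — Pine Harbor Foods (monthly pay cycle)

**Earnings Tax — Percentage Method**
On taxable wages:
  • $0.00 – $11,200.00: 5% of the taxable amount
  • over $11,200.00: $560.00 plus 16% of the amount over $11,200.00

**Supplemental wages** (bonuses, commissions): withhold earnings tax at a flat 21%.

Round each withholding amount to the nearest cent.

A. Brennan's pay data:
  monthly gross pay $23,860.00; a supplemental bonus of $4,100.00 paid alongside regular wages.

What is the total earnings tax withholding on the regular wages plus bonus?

Earnings Tax: taxable = $23,860.00
  $560.00 + 16% × ($23,860.00 − $11,200.00) = $560.00 + 16% × $12,660.00 = $2,585.60
Supplemental (21% flat on bonus): 21% × $4,100.00 = $861.00
Total earnings tax: $2,585.60 + $861.00 = $3,446.60

$3,446.60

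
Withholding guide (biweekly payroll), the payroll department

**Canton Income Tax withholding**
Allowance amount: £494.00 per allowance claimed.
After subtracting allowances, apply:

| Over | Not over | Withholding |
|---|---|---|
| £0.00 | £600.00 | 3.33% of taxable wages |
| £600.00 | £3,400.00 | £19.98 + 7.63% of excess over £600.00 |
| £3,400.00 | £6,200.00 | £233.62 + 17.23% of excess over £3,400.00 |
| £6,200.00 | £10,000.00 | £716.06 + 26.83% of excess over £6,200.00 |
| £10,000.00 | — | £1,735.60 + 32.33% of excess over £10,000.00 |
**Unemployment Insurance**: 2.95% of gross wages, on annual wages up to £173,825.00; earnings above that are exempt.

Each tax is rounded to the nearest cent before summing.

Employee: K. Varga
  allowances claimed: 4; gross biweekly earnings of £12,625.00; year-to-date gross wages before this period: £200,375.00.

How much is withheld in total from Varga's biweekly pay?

Canton Income Tax: taxable = £12,625.00 − 4×£494.00 = £10,649.00
  £1,735.60 + 32.33% × (£10,649.00 − £10,000.00) = £1,735.60 + 32.33% × £649.00 = £1,945.42
Unemployment Insurance: YTD £200,375.00 ≥ cap £173,825.00 → £0.00
Total: £1,945.42 + £0.00 = £1,945.42

£1,945.42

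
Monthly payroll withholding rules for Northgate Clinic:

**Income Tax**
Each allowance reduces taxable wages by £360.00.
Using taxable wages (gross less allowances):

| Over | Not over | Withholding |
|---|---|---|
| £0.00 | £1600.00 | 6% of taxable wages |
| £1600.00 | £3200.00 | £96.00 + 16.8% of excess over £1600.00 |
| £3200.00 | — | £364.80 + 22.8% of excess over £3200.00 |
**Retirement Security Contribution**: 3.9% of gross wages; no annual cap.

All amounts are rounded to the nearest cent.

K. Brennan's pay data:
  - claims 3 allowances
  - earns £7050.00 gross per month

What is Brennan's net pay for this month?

Income Tax: taxable = £7050.00 − 3×£360.00 = £5970.00
  £364.80 + 22.8% × (£5970.00 − £3200.00) = £364.80 + 22.8% × £2770.00 = £996.36
Retirement Security Contribution: 3.9% × £7050.00 = £274.95
Total withheld: £996.36 + £274.95 = £1271.31
Net pay: £7050.00 − £1271.31 = £5778.69

£5778.69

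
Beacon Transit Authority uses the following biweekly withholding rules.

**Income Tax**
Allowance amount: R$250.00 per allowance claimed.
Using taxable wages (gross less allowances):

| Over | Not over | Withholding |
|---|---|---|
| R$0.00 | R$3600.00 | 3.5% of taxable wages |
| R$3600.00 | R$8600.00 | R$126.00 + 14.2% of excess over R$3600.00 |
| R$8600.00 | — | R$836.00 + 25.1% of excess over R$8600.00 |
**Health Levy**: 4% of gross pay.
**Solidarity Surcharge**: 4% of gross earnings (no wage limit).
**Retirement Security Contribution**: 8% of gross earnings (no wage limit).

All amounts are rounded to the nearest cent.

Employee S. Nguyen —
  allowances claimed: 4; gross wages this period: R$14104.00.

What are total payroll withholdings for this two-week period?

Income Tax: taxable = R$14104.00 − 4×R$250.00 = R$13104.00
  R$836.00 + 25.1% × (R$13104.00 − R$8600.00) = R$836.00 + 25.1% × R$4504.00 = R$1966.50
Health Levy: 4% × R$14104.00 = R$564.16
Solidarity Surcharge: 4% × R$14104.00 = R$564.16
Retirement Security Contribution: 8% × R$14104.00 = R$1128.32
Total: R$1966.50 + R$564.16 + R$564.16 + R$1128.32 = R$4223.14

R$4223.14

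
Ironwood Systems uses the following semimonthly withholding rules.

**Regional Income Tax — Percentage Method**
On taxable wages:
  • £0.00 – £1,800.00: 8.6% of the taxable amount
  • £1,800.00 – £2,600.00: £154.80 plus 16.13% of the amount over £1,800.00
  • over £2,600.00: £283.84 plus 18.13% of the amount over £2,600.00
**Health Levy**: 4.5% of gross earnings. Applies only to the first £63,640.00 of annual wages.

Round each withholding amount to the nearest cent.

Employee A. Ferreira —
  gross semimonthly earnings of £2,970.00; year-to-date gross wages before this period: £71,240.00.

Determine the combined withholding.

Regional Income Tax: taxable = £2,970.00
  £283.84 + 18.13% × (£2,970.00 − £2,600.00) = £283.84 + 18.13% × £370.00 = £350.92
Health Levy: YTD £71,240.00 ≥ cap £63,640.00 → £0.00
Total: £350.92 + £0.00 = £350.92

£350.92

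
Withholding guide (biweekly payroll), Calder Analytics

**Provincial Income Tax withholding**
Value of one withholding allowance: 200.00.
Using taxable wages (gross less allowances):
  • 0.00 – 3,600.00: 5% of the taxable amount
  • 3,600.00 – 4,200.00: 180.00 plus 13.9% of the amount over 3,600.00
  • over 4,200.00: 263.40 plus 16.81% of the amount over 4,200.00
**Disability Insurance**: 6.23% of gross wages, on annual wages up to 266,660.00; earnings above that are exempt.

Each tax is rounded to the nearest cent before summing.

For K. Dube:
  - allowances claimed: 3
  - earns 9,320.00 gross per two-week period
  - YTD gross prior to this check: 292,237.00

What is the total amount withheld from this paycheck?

Provincial Income Tax: taxable = 9,320.00 − 3×200.00 = 8,720.00
  263.40 + 16.81% × (8,720.00 − 4,200.00) = 263.40 + 16.81% × 4,520.00 = 1,023.21
Disability Insurance: YTD 292,237.00 ≥ cap 266,660.00 → 0.00
Total: 1,023.21 + 0.00 = 1,023.21

1,023.21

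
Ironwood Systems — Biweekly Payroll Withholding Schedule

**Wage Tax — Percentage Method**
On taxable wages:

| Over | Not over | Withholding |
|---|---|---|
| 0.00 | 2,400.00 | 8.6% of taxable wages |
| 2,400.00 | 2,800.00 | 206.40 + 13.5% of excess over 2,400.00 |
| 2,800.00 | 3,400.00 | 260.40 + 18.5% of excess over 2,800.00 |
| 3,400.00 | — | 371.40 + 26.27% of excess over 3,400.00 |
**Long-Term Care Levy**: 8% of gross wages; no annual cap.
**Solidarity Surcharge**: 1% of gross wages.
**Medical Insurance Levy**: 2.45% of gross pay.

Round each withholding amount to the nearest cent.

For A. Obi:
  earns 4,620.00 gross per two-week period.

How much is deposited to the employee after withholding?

Wage Tax: taxable = 4,620.00
  371.40 + 26.27% × (4,620.00 − 3,400.00) = 371.40 + 26.27% × 1,220.00 = 691.89
Long-Term Care Levy: 8% × 4,620.00 = 369.60
Solidarity Surcharge: 1% × 4,620.00 = 46.20
Medical Insurance Levy: 2.45% × 4,620.00 = 113.19
Total withheld: 691.89 + 369.60 + 46.20 + 113.19 = 1,220.88
Net pay: 4,620.00 − 1,220.88 = 3,399.12

3,399.12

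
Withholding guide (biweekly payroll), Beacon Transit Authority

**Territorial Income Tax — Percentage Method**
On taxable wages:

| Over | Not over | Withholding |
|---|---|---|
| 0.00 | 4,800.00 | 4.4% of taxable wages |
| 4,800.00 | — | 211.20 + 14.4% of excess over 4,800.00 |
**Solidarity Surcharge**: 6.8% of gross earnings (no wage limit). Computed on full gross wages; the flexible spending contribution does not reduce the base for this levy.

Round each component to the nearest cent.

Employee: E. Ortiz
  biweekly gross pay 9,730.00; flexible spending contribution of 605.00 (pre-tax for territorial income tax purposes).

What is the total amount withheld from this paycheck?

Territorial Income Tax: taxable = 9,730.00 − 605.00 = 9,125.00
  211.20 + 14.4% × (9,125.00 − 4,800.00) = 211.20 + 14.4% × 4,325.00 = 834.00
Solidarity Surcharge: 6.8% × 9,730.00 = 661.64
Total: 834.00 + 661.64 = 1,495.64

1,495.64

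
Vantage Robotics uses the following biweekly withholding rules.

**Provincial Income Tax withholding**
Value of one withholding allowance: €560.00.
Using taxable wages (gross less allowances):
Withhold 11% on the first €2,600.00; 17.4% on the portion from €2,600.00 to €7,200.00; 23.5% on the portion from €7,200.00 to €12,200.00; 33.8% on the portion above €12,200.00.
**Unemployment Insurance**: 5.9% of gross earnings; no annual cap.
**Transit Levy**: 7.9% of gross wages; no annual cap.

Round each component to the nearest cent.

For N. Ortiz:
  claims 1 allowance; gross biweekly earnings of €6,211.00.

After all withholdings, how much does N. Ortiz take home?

€4,537.01

Provincial Income Tax: taxable = €6,211.00 − 1×€560.00 = €5,651.00
  €286.00 + 17.4% × (€5,651.00 − €2,600.00) = €286.00 + 17.4% × €3,051.00 = €816.87
Unemployment Insurance: 5.9% × €6,211.00 = €366.45
Transit Levy: 7.9% × €6,211.00 = €490.67
Total withheld: €816.87 + €366.45 + €490.67 = €1,673.99
Net pay: €6,211.00 − €1,673.99 = €4,537.01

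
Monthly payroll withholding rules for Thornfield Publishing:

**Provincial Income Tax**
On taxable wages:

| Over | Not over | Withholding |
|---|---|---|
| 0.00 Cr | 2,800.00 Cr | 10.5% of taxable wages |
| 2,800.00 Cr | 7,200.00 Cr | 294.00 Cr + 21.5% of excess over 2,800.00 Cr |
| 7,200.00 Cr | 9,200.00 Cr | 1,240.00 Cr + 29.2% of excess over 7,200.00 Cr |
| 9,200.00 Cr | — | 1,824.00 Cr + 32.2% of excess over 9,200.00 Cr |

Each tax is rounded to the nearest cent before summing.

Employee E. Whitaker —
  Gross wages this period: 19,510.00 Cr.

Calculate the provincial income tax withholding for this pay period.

5,143.82 Cr

Provincial Income Tax: taxable = 19,510.00 Cr
  1,824.00 Cr + 32.2% × (19,510.00 Cr − 9,200.00 Cr) = 1,824.00 Cr + 32.2% × 10,310.00 Cr = 5,143.82 Cr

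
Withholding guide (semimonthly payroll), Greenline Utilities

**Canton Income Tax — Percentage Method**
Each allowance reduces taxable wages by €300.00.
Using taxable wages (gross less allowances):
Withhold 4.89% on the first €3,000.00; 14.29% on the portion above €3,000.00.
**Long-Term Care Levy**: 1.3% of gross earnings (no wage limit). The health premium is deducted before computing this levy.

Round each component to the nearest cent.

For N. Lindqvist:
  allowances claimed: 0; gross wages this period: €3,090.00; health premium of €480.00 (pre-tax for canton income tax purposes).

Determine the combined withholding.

€161.56

Canton Income Tax: taxable = €3,090.00 − €480.00 = €2,610.00
  4.89% × €2,610.00 = €127.63
Long-Term Care Levy: 1.3% × €2,610.00 = €33.93
Total: €127.63 + €33.93 = €161.56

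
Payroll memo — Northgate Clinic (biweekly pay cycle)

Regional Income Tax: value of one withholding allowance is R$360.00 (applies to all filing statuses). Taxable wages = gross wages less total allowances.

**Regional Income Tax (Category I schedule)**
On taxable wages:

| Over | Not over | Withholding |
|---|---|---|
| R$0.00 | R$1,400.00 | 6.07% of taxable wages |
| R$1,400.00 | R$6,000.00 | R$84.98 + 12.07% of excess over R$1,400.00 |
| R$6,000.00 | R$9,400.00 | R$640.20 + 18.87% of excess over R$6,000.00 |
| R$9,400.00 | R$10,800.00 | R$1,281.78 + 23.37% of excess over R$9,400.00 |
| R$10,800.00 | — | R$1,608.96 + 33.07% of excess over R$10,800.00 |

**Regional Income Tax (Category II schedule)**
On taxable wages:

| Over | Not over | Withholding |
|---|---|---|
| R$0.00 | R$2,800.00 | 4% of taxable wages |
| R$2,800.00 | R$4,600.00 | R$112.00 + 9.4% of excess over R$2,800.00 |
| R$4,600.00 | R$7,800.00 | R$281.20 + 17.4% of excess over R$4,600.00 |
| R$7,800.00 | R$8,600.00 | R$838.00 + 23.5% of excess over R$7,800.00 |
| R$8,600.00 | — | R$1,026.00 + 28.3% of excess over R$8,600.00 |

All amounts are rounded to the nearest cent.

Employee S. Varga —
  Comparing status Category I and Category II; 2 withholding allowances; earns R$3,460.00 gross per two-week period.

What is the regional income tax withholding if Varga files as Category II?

R$109.60

Regional Income Tax (Category II): taxable = R$3,460.00 − 2×R$360.00 = R$2,740.00
  4% × R$2,740.00 = R$109.60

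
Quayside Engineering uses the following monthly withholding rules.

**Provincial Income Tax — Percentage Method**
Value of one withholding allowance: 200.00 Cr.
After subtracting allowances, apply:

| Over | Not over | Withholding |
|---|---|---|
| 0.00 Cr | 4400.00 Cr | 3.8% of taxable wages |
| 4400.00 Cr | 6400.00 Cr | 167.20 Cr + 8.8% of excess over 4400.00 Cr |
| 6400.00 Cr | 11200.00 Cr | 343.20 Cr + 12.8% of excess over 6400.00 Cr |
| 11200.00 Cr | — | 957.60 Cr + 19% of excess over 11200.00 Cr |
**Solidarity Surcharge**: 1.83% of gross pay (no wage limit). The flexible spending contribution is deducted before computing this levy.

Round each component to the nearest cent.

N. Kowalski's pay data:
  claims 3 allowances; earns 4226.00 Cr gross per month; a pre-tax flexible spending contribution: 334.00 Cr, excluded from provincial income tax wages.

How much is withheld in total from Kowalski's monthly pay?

Provincial Income Tax: taxable = 4226.00 Cr − 334.00 Cr − 3×200.00 Cr = 3292.00 Cr
  3.8% × 3292.00 Cr = 125.10 Cr
Solidarity Surcharge: 1.83% × 3892.00 Cr = 71.22 Cr
Total: 125.10 Cr + 71.22 Cr = 196.32 Cr

196.32 Cr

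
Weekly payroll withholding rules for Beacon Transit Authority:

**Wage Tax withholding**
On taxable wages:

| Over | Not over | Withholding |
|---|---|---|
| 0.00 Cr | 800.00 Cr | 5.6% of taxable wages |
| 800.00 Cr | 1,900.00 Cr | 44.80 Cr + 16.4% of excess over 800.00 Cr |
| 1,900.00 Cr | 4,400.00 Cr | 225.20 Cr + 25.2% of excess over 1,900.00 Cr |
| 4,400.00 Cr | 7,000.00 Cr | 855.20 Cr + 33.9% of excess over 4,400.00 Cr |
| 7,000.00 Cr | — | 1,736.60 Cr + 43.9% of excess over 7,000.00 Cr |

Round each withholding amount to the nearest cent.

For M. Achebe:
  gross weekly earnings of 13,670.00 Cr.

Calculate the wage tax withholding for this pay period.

4,664.73 Cr

Wage Tax: taxable = 13,670.00 Cr
  1,736.60 Cr + 43.9% × (13,670.00 Cr − 7,000.00 Cr) = 1,736.60 Cr + 43.9% × 6,670.00 Cr = 4,664.73 Cr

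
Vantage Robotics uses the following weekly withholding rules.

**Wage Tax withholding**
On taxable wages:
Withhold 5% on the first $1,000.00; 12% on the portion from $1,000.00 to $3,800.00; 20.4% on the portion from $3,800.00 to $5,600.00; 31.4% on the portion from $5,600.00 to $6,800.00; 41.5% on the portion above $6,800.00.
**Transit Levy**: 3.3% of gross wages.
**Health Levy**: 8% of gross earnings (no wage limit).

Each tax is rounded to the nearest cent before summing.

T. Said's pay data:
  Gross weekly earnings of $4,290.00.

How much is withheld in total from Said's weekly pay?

$970.73

Wage Tax: taxable = $4,290.00
  $386.00 + 20.4% × ($4,290.00 − $3,800.00) = $386.00 + 20.4% × $490.00 = $485.96
Transit Levy: 3.3% × $4,290.00 = $141.57
Health Levy: 8% × $4,290.00 = $343.20
Total: $485.96 + $141.57 + $343.20 = $970.73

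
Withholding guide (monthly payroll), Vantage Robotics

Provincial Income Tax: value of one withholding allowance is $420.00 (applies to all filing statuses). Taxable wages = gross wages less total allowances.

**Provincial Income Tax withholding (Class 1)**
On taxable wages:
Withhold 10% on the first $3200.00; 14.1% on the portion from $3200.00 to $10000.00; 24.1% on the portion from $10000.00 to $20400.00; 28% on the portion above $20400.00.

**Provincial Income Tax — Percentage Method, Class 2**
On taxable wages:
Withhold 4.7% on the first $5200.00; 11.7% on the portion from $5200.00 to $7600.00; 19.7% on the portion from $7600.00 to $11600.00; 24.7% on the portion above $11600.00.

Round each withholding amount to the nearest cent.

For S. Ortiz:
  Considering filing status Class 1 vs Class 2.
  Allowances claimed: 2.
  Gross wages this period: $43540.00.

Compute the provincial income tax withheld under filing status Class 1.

Provincial Income Tax (Class 1): taxable = $43540.00 − 2×$420.00 = $42700.00
  $3785.20 + 28% × ($42700.00 − $20400.00) = $3785.20 + 28% × $22300.00 = $10029.20

$10029.20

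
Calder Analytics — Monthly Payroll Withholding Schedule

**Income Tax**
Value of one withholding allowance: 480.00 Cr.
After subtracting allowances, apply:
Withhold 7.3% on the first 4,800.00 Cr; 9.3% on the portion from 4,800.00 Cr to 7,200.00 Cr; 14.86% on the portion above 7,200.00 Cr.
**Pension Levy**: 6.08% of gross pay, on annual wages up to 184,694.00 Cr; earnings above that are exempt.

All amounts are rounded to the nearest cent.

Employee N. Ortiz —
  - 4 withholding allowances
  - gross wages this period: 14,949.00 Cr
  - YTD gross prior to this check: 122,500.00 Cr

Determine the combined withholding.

2,348.69 Cr

Income Tax: taxable = 14,949.00 Cr − 4×480.00 Cr = 13,029.00 Cr
  573.60 Cr + 14.86% × (13,029.00 Cr − 7,200.00 Cr) = 573.60 Cr + 14.86% × 5,829.00 Cr = 1,439.79 Cr
Pension Levy: 6.08% × 14,949.00 Cr = 908.90 Cr
Total: 1,439.79 Cr + 908.90 Cr = 2,348.69 Cr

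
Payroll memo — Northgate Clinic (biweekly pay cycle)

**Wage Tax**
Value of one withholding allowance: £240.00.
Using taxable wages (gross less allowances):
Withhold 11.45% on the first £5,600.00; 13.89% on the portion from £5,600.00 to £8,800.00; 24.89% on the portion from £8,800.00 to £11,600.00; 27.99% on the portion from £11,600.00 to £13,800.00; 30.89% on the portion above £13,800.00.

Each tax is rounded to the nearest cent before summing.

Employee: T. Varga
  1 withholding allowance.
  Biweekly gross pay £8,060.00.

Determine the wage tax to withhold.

£949.56

Wage Tax: taxable = £8,060.00 − 1×£240.00 = £7,820.00
  £641.20 + 13.89% × (£7,820.00 − £5,600.00) = £641.20 + 13.89% × £2,220.00 = £949.56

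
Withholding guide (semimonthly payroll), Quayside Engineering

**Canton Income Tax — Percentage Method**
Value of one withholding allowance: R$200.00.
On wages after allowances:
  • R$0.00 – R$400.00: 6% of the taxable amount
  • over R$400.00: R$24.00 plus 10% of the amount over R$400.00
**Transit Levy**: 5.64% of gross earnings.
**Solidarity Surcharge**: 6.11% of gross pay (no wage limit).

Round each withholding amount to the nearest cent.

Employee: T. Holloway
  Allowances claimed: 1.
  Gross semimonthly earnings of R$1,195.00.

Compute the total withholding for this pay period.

R$223.91

Canton Income Tax: taxable = R$1,195.00 − 1×R$200.00 = R$995.00
  R$24.00 + 10% × (R$995.00 − R$400.00) = R$24.00 + 10% × R$595.00 = R$83.50
Transit Levy: 5.64% × R$1,195.00 = R$67.40
Solidarity Surcharge: 6.11% × R$1,195.00 = R$73.01
Total: R$83.50 + R$67.40 + R$73.01 = R$223.91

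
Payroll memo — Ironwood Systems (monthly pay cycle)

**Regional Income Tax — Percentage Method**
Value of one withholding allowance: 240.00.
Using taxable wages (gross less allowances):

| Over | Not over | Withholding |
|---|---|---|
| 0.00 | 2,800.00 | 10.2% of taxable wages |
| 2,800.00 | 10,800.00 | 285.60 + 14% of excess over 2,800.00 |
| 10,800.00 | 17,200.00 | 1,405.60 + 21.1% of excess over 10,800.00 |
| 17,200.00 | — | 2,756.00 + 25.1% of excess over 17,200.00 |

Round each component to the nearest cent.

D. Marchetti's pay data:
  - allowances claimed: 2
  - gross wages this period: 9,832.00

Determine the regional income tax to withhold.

1,202.88

Regional Income Tax: taxable = 9,832.00 − 2×240.00 = 9,352.00
  285.60 + 14% × (9,352.00 − 2,800.00) = 285.60 + 14% × 6,552.00 = 1,202.88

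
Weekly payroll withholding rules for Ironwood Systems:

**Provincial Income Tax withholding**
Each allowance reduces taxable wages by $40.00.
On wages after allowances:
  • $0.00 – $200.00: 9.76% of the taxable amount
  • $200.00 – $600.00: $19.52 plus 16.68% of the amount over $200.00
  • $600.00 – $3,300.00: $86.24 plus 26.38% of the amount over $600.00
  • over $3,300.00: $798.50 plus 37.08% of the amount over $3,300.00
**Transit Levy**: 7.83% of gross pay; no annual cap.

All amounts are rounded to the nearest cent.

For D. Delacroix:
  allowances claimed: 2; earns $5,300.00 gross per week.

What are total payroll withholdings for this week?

$1,925.43

Provincial Income Tax: taxable = $5,300.00 − 2×$40.00 = $5,220.00
  $798.50 + 37.08% × ($5,220.00 − $3,300.00) = $798.50 + 37.08% × $1,920.00 = $1,510.44
Transit Levy: 7.83% × $5,300.00 = $414.99
Total: $1,510.44 + $414.99 = $1,925.43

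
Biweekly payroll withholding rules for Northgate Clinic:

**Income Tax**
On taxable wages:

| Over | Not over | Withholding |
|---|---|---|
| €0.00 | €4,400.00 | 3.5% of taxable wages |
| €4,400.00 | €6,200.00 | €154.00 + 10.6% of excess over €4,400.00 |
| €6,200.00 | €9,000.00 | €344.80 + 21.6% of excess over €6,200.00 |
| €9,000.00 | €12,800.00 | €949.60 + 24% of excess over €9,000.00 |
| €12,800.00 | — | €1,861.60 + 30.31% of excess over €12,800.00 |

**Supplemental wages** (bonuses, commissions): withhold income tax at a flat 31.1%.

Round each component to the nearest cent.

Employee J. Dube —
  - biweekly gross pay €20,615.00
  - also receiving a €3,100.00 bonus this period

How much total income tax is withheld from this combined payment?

Income Tax: taxable = €20,615.00
  €1,861.60 + 30.31% × (€20,615.00 − €12,800.00) = €1,861.60 + 30.31% × €7,815.00 = €4,230.33
Supplemental (31.1% flat on bonus): 31.1% × €3,100.00 = €964.10
Total income tax: €4,230.33 + €964.10 = €5,194.43

€5,194.43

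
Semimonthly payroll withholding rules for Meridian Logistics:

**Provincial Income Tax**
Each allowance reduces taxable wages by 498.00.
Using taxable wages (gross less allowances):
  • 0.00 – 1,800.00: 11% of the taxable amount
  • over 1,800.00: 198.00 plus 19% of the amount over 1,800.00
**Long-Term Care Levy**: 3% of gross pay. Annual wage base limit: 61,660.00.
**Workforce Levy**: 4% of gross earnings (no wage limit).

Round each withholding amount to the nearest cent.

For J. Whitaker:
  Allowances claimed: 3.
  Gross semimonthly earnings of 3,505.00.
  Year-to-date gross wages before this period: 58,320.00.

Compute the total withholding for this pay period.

Provincial Income Tax: taxable = 3,505.00 − 3×498.00 = 2,011.00
  198.00 + 19% × (2,011.00 − 1,800.00) = 198.00 + 19% × 211.00 = 238.09
Long-Term Care Levy: cap 61,660.00 − YTD 58,320.00 = 3,340.00 subject; 3% × 3,340.00 = 100.20
Workforce Levy: 4% × 3,505.00 = 140.20
Total: 238.09 + 100.20 + 140.20 = 478.49

478.49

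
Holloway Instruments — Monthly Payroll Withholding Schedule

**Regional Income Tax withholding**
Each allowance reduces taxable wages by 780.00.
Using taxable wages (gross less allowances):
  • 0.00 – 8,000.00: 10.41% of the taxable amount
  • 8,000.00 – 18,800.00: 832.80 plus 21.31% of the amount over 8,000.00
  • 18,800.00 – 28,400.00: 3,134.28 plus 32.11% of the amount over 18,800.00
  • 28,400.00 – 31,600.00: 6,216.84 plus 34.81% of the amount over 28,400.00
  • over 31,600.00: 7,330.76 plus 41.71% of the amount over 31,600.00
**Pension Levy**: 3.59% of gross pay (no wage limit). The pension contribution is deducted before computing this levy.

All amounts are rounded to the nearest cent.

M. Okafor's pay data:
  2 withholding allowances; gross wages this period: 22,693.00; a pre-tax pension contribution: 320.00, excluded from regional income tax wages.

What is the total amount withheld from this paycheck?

4,583.84

Regional Income Tax: taxable = 22,693.00 − 320.00 − 2×780.00 = 20,813.00
  3,134.28 + 32.11% × (20,813.00 − 18,800.00) = 3,134.28 + 32.11% × 2,013.00 = 3,780.65
Pension Levy: 3.59% × 22,373.00 = 803.19
Total: 3,780.65 + 803.19 = 4,583.84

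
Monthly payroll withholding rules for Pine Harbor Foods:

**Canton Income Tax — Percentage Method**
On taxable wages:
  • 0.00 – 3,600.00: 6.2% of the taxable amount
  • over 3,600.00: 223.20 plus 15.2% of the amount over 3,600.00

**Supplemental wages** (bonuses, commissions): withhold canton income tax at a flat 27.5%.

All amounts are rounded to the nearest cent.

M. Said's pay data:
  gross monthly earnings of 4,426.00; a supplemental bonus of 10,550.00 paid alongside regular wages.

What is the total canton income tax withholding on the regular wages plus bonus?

3,250.00

Canton Income Tax: taxable = 4,426.00
  223.20 + 15.2% × (4,426.00 − 3,600.00) = 223.20 + 15.2% × 826.00 = 348.75
Supplemental (27.5% flat on bonus): 27.5% × 10,550.00 = 2,901.25
Total canton income tax: 348.75 + 2,901.25 = 3,250.00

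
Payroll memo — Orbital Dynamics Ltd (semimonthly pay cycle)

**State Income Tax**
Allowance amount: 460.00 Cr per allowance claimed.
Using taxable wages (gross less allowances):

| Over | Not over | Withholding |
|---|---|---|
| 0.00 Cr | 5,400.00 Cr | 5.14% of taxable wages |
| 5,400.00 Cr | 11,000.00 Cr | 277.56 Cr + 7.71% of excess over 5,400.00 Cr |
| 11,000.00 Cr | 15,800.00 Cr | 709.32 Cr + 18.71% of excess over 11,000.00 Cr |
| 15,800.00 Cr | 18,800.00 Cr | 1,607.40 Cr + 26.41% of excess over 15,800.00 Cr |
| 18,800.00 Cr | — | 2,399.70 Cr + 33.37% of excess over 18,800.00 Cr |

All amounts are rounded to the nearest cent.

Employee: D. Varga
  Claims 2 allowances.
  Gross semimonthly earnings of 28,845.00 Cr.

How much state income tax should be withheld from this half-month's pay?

State Income Tax: taxable = 28,845.00 Cr − 2×460.00 Cr = 27,925.00 Cr
  2,399.70 Cr + 33.37% × (27,925.00 Cr − 18,800.00 Cr) = 2,399.70 Cr + 33.37% × 9,125.00 Cr = 5,444.71 Cr

5,444.71 Cr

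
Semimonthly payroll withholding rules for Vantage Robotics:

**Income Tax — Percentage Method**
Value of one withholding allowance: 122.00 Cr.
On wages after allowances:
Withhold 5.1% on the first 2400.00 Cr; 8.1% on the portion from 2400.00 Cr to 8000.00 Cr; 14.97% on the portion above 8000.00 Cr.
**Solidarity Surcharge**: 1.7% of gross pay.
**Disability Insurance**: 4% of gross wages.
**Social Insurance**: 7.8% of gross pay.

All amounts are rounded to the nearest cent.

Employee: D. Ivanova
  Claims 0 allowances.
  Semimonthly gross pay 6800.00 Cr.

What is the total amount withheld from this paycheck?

Income Tax: taxable = 6800.00 Cr
  122.40 Cr + 8.1% × (6800.00 Cr − 2400.00 Cr) = 122.40 Cr + 8.1% × 4400.00 Cr = 478.80 Cr
Solidarity Surcharge: 1.7% × 6800.00 Cr = 115.60 Cr
Disability Insurance: 4% × 6800.00 Cr = 272.00 Cr
Social Insurance: 7.8% × 6800.00 Cr = 530.40 Cr
Total: 478.80 Cr + 115.60 Cr + 272.00 Cr + 530.40 Cr = 1396.80 Cr

1396.80 Cr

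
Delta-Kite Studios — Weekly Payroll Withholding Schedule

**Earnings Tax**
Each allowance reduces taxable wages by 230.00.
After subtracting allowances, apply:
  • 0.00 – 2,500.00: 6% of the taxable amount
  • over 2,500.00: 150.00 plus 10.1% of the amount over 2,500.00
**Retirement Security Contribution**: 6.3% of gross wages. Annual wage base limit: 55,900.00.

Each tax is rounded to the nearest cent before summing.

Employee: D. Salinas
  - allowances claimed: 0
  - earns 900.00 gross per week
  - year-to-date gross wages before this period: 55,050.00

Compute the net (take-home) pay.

792.45

Earnings Tax: taxable = 900.00
  6% × 900.00 = 54.00
Retirement Security Contribution: cap 55,900.00 − YTD 55,050.00 = 850.00 subject; 6.3% × 850.00 = 53.55
Total withheld: 54.00 + 53.55 = 107.55
Net pay: 900.00 − 107.55 = 792.45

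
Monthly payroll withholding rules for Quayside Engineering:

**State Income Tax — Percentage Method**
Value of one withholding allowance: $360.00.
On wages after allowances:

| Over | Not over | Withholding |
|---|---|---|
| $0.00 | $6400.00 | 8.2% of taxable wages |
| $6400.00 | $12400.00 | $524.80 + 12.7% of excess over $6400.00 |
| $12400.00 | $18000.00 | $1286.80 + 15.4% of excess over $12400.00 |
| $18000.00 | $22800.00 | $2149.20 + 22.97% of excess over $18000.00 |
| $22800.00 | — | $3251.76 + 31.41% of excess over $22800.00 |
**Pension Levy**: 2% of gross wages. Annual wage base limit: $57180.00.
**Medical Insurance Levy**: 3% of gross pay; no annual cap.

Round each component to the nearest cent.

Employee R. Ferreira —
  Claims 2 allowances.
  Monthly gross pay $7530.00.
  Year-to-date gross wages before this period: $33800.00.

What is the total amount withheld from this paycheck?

$953.37

State Income Tax: taxable = $7530.00 − 2×$360.00 = $6810.00
  $524.80 + 12.7% × ($6810.00 − $6400.00) = $524.80 + 12.7% × $410.00 = $576.87
Pension Levy: 2% × $7530.00 = $150.60
Medical Insurance Levy: 3% × $7530.00 = $225.90
Total: $576.87 + $150.60 + $225.90 = $953.37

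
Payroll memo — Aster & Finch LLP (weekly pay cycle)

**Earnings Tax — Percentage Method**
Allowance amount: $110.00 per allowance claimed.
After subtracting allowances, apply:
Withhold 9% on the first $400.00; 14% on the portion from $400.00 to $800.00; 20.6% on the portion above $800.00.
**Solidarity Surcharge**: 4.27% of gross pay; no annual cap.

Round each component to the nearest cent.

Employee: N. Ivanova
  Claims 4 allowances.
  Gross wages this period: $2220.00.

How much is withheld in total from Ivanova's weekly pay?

$388.67

Earnings Tax: taxable = $2220.00 − 4×$110.00 = $1780.00
  $92.00 + 20.6% × ($1780.00 − $800.00) = $92.00 + 20.6% × $980.00 = $293.88
Solidarity Surcharge: 4.27% × $2220.00 = $94.79
Total: $293.88 + $94.79 = $388.67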